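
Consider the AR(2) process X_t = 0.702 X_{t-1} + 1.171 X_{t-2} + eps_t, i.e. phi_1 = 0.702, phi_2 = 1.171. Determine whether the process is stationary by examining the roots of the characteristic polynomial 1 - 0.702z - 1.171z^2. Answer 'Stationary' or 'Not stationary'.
\text{Not stationary}

The AR(p) characteristic polynomial is P(z) = 1 - 0.702z - 1.171z^2.
Stationarity requires all roots to lie outside the unit circle, i.e. |z| > 1 for every root.
Set 1 + (-0.702) z + (-1.171) z^2 = 0, i.e. a z^2 + b z + c = 0 with a = -1.171, b = -0.702, c = 1.
Discriminant D = b^2 - 4ac = (-0.702)^2 - 4*(-1.171)*1 = 0.492804 - (-4.684) = 5.176804.
D >= 0, so the roots are real: z = (-b +/- sqrt(D)) / (2a) = (0.702 +/- 2.275259) / (-2.342).
  z_1 = (0.702 + 2.275259) / (-2.342) = -1.2712,   |z_1| = 1.2712.
  z_2 = (0.702 - 2.275259) / (-2.342) = 0.6718,   |z_2| = 0.6718.
Moduli of all roots: 1.2712, 0.6718.
All moduli strictly greater than 1? No.
Verdict: Not stationary.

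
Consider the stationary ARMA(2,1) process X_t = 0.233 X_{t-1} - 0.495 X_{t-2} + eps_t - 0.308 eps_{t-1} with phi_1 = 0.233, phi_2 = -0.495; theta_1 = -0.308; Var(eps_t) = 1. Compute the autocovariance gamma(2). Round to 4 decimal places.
\gamma(2) = -0.6700

Multiply the model equation by X_{t-k} and take expectations. With theta_0 = psi_0 = 1 and psi_j the MA(infinity) weights, this gives
  gamma(k) - sum_i phi_i gamma(k-i) = c_k,
  c_k = sigma^2 * sum_{j=k..q} theta_j psi_{j-k}   (c_k = 0 for k > q),
using gamma(-m) = gamma(m).
psi-weights needed (psi_j = theta_j + sum_i phi_i psi_{j-i}):
  psi_1 = theta_1 + phi_1 = -0.308 + (0.233) = -0.075
Right-hand sides:
  c_0 = sigma^2 (1 + theta_1 psi_1) = 1 * (1 + (-0.308)(-0.075)) = 1 * 1.0231 = 1.0231
  c_1 = sigma^2 theta_1 = 1 * (-0.308) = -0.308
  c_2 = 0
Equations for k = 0, 1, 2 (AR order 2, c_2 = 0):
  (E0) gamma(0) = phi_1 gamma(1) + phi_2 gamma(2) + c_0
  (E1) gamma(1) = phi_1 gamma(0) + phi_2 gamma(1) + c_1
  (E2) gamma(2) = phi_1 gamma(1) + phi_2 gamma(0)
From (E1): gamma(1) = A gamma(0) + B with
  A = phi_1 / (1 - phi_2) = 0.233 / 1.495 = 0.155853,   B = c_1 / (1 - phi_2) = -0.308 / 1.495 = -0.20602.
Insert (E2) into (E0): gamma(0) (1 - phi_2^2) = phi_1 (1 + phi_2) gamma(1) + c_0.
  phi_1 (1 + phi_2) = (0.233)(0.505) = 0.117665,   1 - phi_2^2 = 0.754975.
Replace gamma(1) by A gamma(0) + B and collect gamma(0):
  gamma(0) [0.754975 - (0.117665)(0.155853)] = (0.117665)(-0.20602) + 1.0231
  gamma(0) * 0.736637 = 0.998859
  gamma(0) = 0.998859 / 0.736637 = 1.355972.
  gamma(1) = A gamma(0) + B = (0.155853)(1.355972) + (-0.20602) = 0.005312.
  gamma(2) = phi_1 gamma(1) + phi_2 gamma(0) = (0.233)(0.005312) + (-0.495)(1.355972) = -0.669968.
Therefore gamma(2) = -0.6700 (to 4 decimal places).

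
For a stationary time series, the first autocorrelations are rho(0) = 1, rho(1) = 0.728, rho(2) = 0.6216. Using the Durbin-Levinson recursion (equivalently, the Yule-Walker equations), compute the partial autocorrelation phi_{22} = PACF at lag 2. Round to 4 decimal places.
\phi_{22} = 0.1949

The PACF at lag k is phi_{kk}, the last component of the solution
to the Yule-Walker system G_k phi = r_k where
  (G_k)_{ij} = rho(|i - j|), (r_k)_i = rho(i), i,j = 1..k.
Equivalently, Durbin-Levinson gives phi_{kk} iteratively:
  phi_{11} = rho(1)
  phi_{kk} = [rho(k) - sum_{j=1..k-1} phi_{k-1,j} rho(k-j)]
            / [1 - sum_{j=1..k-1} phi_{k-1,j} rho(j)],
  phi_{k,j} = phi_{k-1,j} - phi_{kk} phi_{k-1,k-j},  j = 1..k-1.
Step k = 1:
  phi_11 = rho(1) = 0.728.
Step k = 2:
  phi_22 = [rho(2) - phi_11 rho(1)] / [1 - phi_11 rho(1)] = [0.6216 - (0.728)(0.728)] / [1 - (0.728)(0.728)]
         = 0.091616 / 0.470016 = 0.1949.
Therefore phi_{22} = 0.1949.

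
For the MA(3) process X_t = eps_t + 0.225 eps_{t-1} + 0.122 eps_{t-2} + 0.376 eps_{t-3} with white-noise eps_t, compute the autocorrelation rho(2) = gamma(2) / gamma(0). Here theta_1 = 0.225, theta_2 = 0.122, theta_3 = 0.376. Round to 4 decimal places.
\rho(2) = 0.1712

For an MA(q) process with theta_0 = 1, the autocovariance is
  gamma(k) = sigma^2 * sum_{i=0..q-k} theta_i * theta_{i+k},
and rho(k) = gamma(k) / gamma(0). Sigma^2 cancels.
  numerator   = (1)*(0.122) + (0.225)*(0.376) = 0.2066.
  denominator = (1)^2 + (0.225)^2 + (0.122)^2 + (0.376)^2 = 1.206885.
  rho(2) = 0.2066 / 1.206885 = 0.1712.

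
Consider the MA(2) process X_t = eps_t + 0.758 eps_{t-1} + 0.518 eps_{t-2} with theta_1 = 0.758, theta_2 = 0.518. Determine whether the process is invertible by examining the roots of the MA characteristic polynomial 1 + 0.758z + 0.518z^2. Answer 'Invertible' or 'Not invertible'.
\text{Invertible}

The MA(q) characteristic polynomial is P(z) = 1 + 0.758z + 0.518z^2.
Invertibility requires all roots to lie outside the unit circle, i.e. |z| > 1 for every root.
Set 1 + (0.758) z + (0.518) z^2 = 0, i.e. a z^2 + b z + c = 0 with a = 0.518, b = 0.758, c = 1.
Discriminant D = b^2 - 4ac = (0.758)^2 - 4*(0.518)*1 = 0.574564 - (2.072) = -1.497436.
D < 0, so the roots are the complex-conjugate pair z = (-b +/- i sqrt(-D)) / (2a) = -0.7317 +/- 1.1812i.
For a conjugate pair |z|^2 = z * conj(z) = (product of roots) = c/a = 1/(0.518) = 1.930502, so |z| = sqrt(1.930502) = 1.3894 for both roots.
Moduli of all roots: 1.3894, 1.3894.
All moduli strictly greater than 1? Yes.
Verdict: Invertible.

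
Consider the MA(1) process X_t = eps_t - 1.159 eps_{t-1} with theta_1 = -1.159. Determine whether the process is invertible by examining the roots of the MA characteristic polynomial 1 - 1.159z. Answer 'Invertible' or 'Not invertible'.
\text{Not invertible}

The MA(q) characteristic polynomial is P(z) = 1 - 1.159z.
Invertibility requires all roots to lie outside the unit circle, i.e. |z| > 1 for every root.
This is linear in z: 1 + (-1.159) z = 0  =>  z = -1/(-1.159) = 0.862813,  |z| = 0.862813.
Moduli of all roots: 0.8628.
All moduli strictly greater than 1? No.
Verdict: Not invertible.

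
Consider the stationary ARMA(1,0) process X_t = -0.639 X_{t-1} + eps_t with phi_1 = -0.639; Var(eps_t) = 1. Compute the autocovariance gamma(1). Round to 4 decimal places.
\gamma(1) = -1.0800

Multiply the model equation by X_{t-k} and take expectations. With theta_0 = psi_0 = 1 and psi_j the MA(infinity) weights, this gives
  gamma(k) - sum_i phi_i gamma(k-i) = c_k,
  c_k = sigma^2 * sum_{j=k..q} theta_j psi_{j-k}   (c_k = 0 for k > q),
using gamma(-m) = gamma(m).
Pure AR (q = 0): c_0 = sigma^2 = 1, c_k = 0 for k >= 1.
Equations for k = 0 and k = 1 (AR order 1):
  gamma(0) = phi_1 gamma(1) + c_0
  gamma(1) = phi_1 gamma(0) + c_1
Substituting the second into the first: gamma(0) (1 - phi_1^2) = c_0 + phi_1 c_1, so
  gamma(0) = c_0 / (1 - phi_1^2) = 1 / (1 - (-0.639)^2) = 1 / 0.591679 = 1.690106.
  gamma(1) = phi_1 gamma(0) = (-0.639)(1.690106) = -1.079977.
Therefore gamma(1) = -1.0800 (to 4 decimal places).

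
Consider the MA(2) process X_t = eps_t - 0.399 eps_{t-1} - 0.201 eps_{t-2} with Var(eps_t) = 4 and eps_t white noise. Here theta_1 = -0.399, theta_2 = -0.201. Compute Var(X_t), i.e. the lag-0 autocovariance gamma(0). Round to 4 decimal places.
\gamma(0) = 4.7984

For an MA(q) process X_t = eps_t + sum_i theta_i eps_{t-i} with
Var(eps_t) = sigma^2, the variance is
  gamma(0) = sigma^2 * (1 + sum_i theta_i^2).
  sum_i theta_i^2 = (-0.399)^2 + (-0.201)^2 = 0.159201 + 0.040401 = 0.199602.
  gamma(0) = 4 * (1 + 0.199602) = 4 * 1.199602 = 4.798408, which rounds to 4.7984.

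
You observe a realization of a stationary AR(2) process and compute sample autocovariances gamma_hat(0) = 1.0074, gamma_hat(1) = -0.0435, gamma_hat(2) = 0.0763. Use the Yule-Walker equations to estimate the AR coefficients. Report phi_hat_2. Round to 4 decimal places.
\hat\phi_{2} = 0.0740

The Yule-Walker equations for an AR(p) process read, in matrix form,
  Gamma_p phi = r_p,   with   (Gamma_p)_{ij} = gamma(|i - j|),
                       (r_p)_i = gamma(i),   i,j = 1..p.
Substitute the sample gammas (Toeplitz matrix and right-hand side of size 2):
  Gamma_p = [[1.0074, -0.0435], [-0.0435, 1.0074]]
  r_p     = [-0.0435, 0.0763]
Written out:
  1.0074 phi_1 - 0.0435 phi_2 = -0.0435
  -0.0435 phi_1 + 1.0074 phi_2 = 0.0763
Solve by Cramer's rule:
  det = gamma(0)^2 - gamma(1)^2 = (1.0074)^2 - (-0.0435)^2 = 1.01485476 - 0.00189225 = 1.01296251
  phi_hat_1 = [gamma(1) gamma(0) - gamma(1) gamma(2)] / det = [(-0.0435)(1.0074) - (-0.0435)(0.0763)] / 1.01296251 = -0.04050285 / 1.01296251 = -0.04
  phi_hat_2 = [gamma(0) gamma(2) - gamma(1)^2] / det = [(1.0074)(0.0763) - (-0.0435)^2] / 1.01296251 = 0.07497237 / 1.01296251 = 0.074
So phi_hat = [-0.0400, 0.0740].
Therefore phi_hat_2 = 0.0740.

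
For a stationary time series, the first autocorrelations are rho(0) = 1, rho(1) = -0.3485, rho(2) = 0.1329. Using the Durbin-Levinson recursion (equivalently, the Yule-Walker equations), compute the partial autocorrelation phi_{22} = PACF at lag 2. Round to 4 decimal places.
\phi_{22} = 0.0130

The PACF at lag k is phi_{kk}, the last component of the solution
to the Yule-Walker system G_k phi = r_k where
  (G_k)_{ij} = rho(|i - j|), (r_k)_i = rho(i), i,j = 1..k.
Equivalently, Durbin-Levinson gives phi_{kk} iteratively:
  phi_{11} = rho(1)
  phi_{kk} = [rho(k) - sum_{j=1..k-1} phi_{k-1,j} rho(k-j)]
            / [1 - sum_{j=1..k-1} phi_{k-1,j} rho(j)],
  phi_{k,j} = phi_{k-1,j} - phi_{kk} phi_{k-1,k-j},  j = 1..k-1.
Step k = 1:
  phi_11 = rho(1) = -0.3485.
Step k = 2:
  phi_22 = [rho(2) - phi_11 rho(1)] / [1 - phi_11 rho(1)] = [0.1329 - (-0.3485)(-0.3485)] / [1 - (-0.3485)(-0.3485)]
         = 0.01144775 / 0.87854775 = 0.013.
Therefore phi_{22} = 0.0130.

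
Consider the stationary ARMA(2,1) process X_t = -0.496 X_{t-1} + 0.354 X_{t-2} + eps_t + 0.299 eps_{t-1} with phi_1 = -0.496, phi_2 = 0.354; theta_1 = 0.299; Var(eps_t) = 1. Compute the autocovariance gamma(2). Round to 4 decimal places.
\gamma(2) = 1.0603

Multiply the model equation by X_{t-k} and take expectations. With theta_0 = psi_0 = 1 and psi_j the MA(infinity) weights, this gives
  gamma(k) - sum_i phi_i gamma(k-i) = c_k,
  c_k = sigma^2 * sum_{j=k..q} theta_j psi_{j-k}   (c_k = 0 for k > q),
using gamma(-m) = gamma(m).
psi-weights needed (psi_j = theta_j + sum_i phi_i psi_{j-i}):
  psi_1 = theta_1 + phi_1 = 0.299 + (-0.496) = -0.197
Right-hand sides:
  c_0 = sigma^2 (1 + theta_1 psi_1) = 1 * (1 + (0.299)(-0.197)) = 1 * 0.941097 = 0.941097
  c_1 = sigma^2 theta_1 = 1 * (0.299) = 0.299
  c_2 = 0
Equations for k = 0, 1, 2 (AR order 2, c_2 = 0):
  (E0) gamma(0) = phi_1 gamma(1) + phi_2 gamma(2) + c_0
  (E1) gamma(1) = phi_1 gamma(0) + phi_2 gamma(1) + c_1
  (E2) gamma(2) = phi_1 gamma(1) + phi_2 gamma(0)
From (E1): gamma(1) = A gamma(0) + B with
  A = phi_1 / (1 - phi_2) = -0.496 / 0.646 = -0.767802,   B = c_1 / (1 - phi_2) = 0.299 / 0.646 = 0.462848.
Insert (E2) into (E0): gamma(0) (1 - phi_2^2) = phi_1 (1 + phi_2) gamma(1) + c_0.
  phi_1 (1 + phi_2) = (-0.496)(1.354) = -0.671584,   1 - phi_2^2 = 0.874684.
Replace gamma(1) by A gamma(0) + B and collect gamma(0):
  gamma(0) [0.874684 - (-0.671584)(-0.767802)] = (-0.671584)(0.462848) + 0.941097
  gamma(0) * 0.359041 = 0.630255
  gamma(0) = 0.630255 / 0.359041 = 1.755388.
  gamma(1) = A gamma(0) + B = (-0.767802)(1.755388) + (0.462848) = -0.884942.
  gamma(2) = phi_1 gamma(1) + phi_2 gamma(0) = (-0.496)(-0.884942) + (0.354)(1.755388) = 1.060339.
Therefore gamma(2) = 1.0603 (to 4 decimal places).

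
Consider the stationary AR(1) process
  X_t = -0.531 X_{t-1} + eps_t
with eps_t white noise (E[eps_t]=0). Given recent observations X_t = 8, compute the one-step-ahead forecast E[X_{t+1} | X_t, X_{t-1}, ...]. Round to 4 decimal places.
E[X_{t+1} \mid \mathcal F_t] = -4.2480

For an AR(p) model X_t = c + sum_i phi_i X_{t-i} + eps_t, the
one-step-ahead conditional mean is
  E[X_{t+1} | X_t, ...] = c + sum_i phi_i X_{t+1-i}.
Substitute known values:
  E[X_{t+1} | ...] = (-0.531) * (8)
                   = -4.2480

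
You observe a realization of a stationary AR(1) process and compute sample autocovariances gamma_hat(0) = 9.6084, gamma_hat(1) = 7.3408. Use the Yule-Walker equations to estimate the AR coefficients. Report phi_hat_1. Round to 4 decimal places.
\hat\phi_{1} = 0.7640

The Yule-Walker equations for an AR(p) process read, in matrix form,
  Gamma_p phi = r_p,   with   (Gamma_p)_{ij} = gamma(|i - j|),
                       (r_p)_i = gamma(i),   i,j = 1..p.
Substitute the sample gammas (Toeplitz matrix and right-hand side of size 1):
  Gamma_p = [[9.6084]]
  r_p     = [7.3408]
With p = 1 this is the single equation gamma(0) phi_1 = gamma(1):
  phi_hat_1 = gamma(1) / gamma(0) = 7.3408 / 9.6084 = 0.7640.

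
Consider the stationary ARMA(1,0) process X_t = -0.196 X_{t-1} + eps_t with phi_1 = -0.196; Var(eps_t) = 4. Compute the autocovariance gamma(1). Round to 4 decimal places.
\gamma(1) = -0.8153

Multiply the model equation by X_{t-k} and take expectations. With theta_0 = psi_0 = 1 and psi_j the MA(infinity) weights, this gives
  gamma(k) - sum_i phi_i gamma(k-i) = c_k,
  c_k = sigma^2 * sum_{j=k..q} theta_j psi_{j-k}   (c_k = 0 for k > q),
using gamma(-m) = gamma(m).
Pure AR (q = 0): c_0 = sigma^2 = 4, c_k = 0 for k >= 1.
Equations for k = 0 and k = 1 (AR order 1):
  gamma(0) = phi_1 gamma(1) + c_0
  gamma(1) = phi_1 gamma(0) + c_1
Substituting the second into the first: gamma(0) (1 - phi_1^2) = c_0 + phi_1 c_1, so
  gamma(0) = c_0 / (1 - phi_1^2) = 4 / (1 - (-0.196)^2) = 4 / 0.961584 = 4.159803.
  gamma(1) = phi_1 gamma(0) = (-0.196)(4.159803) = -0.815321.
Therefore gamma(1) = -0.8153 (to 4 decimal places).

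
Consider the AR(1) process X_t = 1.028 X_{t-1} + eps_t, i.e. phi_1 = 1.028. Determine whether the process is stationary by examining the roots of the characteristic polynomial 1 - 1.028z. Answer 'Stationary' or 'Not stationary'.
\text{Not stationary}

The AR(p) characteristic polynomial is P(z) = 1 - 1.028z.
Stationarity requires all roots to lie outside the unit circle, i.e. |z| > 1 for every root.
This is linear in z: 1 + (-1.028) z = 0  =>  z = -1/(-1.028) = 0.972763,  |z| = 0.972763.
Moduli of all roots: 0.9728.
All moduli strictly greater than 1? No.
Verdict: Not stationary.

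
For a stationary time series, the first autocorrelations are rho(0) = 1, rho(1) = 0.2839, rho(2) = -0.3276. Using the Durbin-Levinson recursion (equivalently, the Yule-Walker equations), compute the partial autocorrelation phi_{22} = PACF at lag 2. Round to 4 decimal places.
\phi_{22} = -0.4440

The PACF at lag k is phi_{kk}, the last component of the solution
to the Yule-Walker system G_k phi = r_k where
  (G_k)_{ij} = rho(|i - j|), (r_k)_i = rho(i), i,j = 1..k.
Equivalently, Durbin-Levinson gives phi_{kk} iteratively:
  phi_{11} = rho(1)
  phi_{kk} = [rho(k) - sum_{j=1..k-1} phi_{k-1,j} rho(k-j)]
            / [1 - sum_{j=1..k-1} phi_{k-1,j} rho(j)],
  phi_{k,j} = phi_{k-1,j} - phi_{kk} phi_{k-1,k-j},  j = 1..k-1.
Step k = 1:
  phi_11 = rho(1) = 0.2839.
Step k = 2:
  phi_22 = [rho(2) - phi_11 rho(1)] / [1 - phi_11 rho(1)] = [-0.3276 - (0.2839)(0.2839)] / [1 - (0.2839)(0.2839)]
         = -0.40819921 / 0.91940079 = -0.444.
Therefore phi_{22} = -0.4440.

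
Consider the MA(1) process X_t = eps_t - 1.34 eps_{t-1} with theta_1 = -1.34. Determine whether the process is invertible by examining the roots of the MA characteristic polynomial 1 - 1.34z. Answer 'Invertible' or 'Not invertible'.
\text{Not invertible}

The MA(q) characteristic polynomial is P(z) = 1 - 1.34z.
Invertibility requires all roots to lie outside the unit circle, i.e. |z| > 1 for every root.
This is linear in z: 1 + (-1.34) z = 0  =>  z = -1/(-1.34) = 0.746269,  |z| = 0.746269.
Moduli of all roots: 0.7463.
All moduli strictly greater than 1? No.
Verdict: Not invertible.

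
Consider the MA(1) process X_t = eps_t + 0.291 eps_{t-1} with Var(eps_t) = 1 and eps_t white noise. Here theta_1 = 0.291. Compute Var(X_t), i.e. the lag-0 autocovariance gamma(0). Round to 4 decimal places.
\gamma(0) = 1.0847

For an MA(q) process X_t = eps_t + sum_i theta_i eps_{t-i} with
Var(eps_t) = sigma^2, the variance is
  gamma(0) = sigma^2 * (1 + sum_i theta_i^2).
  sum_i theta_i^2 = (0.291)^2 = 0.084681.
  gamma(0) = 1 * (1 + 0.084681) = 1 * 1.084681 = 1.084681, which rounds to 1.0847.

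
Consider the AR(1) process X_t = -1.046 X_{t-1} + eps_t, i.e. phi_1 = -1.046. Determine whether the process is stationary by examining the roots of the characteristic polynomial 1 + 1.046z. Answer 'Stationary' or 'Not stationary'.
\text{Not stationary}

The AR(p) characteristic polynomial is P(z) = 1 + 1.046z.
Stationarity requires all roots to lie outside the unit circle, i.e. |z| > 1 for every root.
This is linear in z: 1 + (1.046) z = 0  =>  z = -1/(1.046) = -0.956023,  |z| = 0.956023.
Moduli of all roots: 0.9560.
All moduli strictly greater than 1? No.
Verdict: Not stationary.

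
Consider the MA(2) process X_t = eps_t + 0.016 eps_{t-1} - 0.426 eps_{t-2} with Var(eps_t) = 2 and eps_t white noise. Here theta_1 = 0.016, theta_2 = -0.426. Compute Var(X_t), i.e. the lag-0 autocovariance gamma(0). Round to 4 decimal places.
\gamma(0) = 2.3635

For an MA(q) process X_t = eps_t + sum_i theta_i eps_{t-i} with
Var(eps_t) = sigma^2, the variance is
  gamma(0) = sigma^2 * (1 + sum_i theta_i^2).
  sum_i theta_i^2 = (0.016)^2 + (-0.426)^2 = 0.000256 + 0.181476 = 0.181732.
  gamma(0) = 2 * (1 + 0.181732) = 2 * 1.181732 = 2.363464, which rounds to 2.3635.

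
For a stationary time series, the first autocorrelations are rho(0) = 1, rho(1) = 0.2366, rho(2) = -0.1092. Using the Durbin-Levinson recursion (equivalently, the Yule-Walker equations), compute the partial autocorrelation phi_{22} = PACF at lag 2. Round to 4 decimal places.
\phi_{22} = -0.1750

The PACF at lag k is phi_{kk}, the last component of the solution
to the Yule-Walker system G_k phi = r_k where
  (G_k)_{ij} = rho(|i - j|), (r_k)_i = rho(i), i,j = 1..k.
Equivalently, Durbin-Levinson gives phi_{kk} iteratively:
  phi_{11} = rho(1)
  phi_{kk} = [rho(k) - sum_{j=1..k-1} phi_{k-1,j} rho(k-j)]
            / [1 - sum_{j=1..k-1} phi_{k-1,j} rho(j)],
  phi_{k,j} = phi_{k-1,j} - phi_{kk} phi_{k-1,k-j},  j = 1..k-1.
Step k = 1:
  phi_11 = rho(1) = 0.2366.
Step k = 2:
  phi_22 = [rho(2) - phi_11 rho(1)] / [1 - phi_11 rho(1)] = [-0.1092 - (0.2366)(0.2366)] / [1 - (0.2366)(0.2366)]
         = -0.16517956 / 0.94402044 = -0.175.
Therefore phi_{22} = -0.1750.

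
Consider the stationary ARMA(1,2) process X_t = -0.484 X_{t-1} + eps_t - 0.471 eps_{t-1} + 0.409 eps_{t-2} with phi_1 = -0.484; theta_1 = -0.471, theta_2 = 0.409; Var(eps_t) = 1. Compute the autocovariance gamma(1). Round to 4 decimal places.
\gamma(1) = -2.2668

Multiply the model equation by X_{t-k} and take expectations. With theta_0 = psi_0 = 1 and psi_j the MA(infinity) weights, this gives
  gamma(k) - sum_i phi_i gamma(k-i) = c_k,
  c_k = sigma^2 * sum_{j=k..q} theta_j psi_{j-k}   (c_k = 0 for k > q),
using gamma(-m) = gamma(m).
psi-weights needed (psi_j = theta_j + sum_i phi_i psi_{j-i}):
  psi_1 = theta_1 + phi_1 = -0.471 + (-0.484) = -0.955
  psi_2 = theta_2 + phi_1 psi_1 = 0.409 + (-0.484)(-0.955) = 0.87122
Right-hand sides:
  c_0 = sigma^2 (1 + theta_1 psi_1 + theta_2 psi_2) = 1 * (1 + (-0.471)(-0.955) + (0.409)(0.87122)) = 1 * 1.806134 = 1.806134
  c_1 = sigma^2 (theta_1 + theta_2 psi_1) = 1 * (-0.471 + (0.409)(-0.955)) = -0.861595
  c_2 = sigma^2 theta_2 = 1 * (0.409) = 0.409
Equations for k = 0 and k = 1 (AR order 1):
  gamma(0) = phi_1 gamma(1) + c_0
  gamma(1) = phi_1 gamma(0) + c_1
Substituting the second into the first: gamma(0) (1 - phi_1^2) = c_0 + phi_1 c_1, so
  gamma(0) = (c_0 + phi_1 c_1) / (1 - phi_1^2) = (1.806134 + (-0.484)(-0.861595)) / (1 - (-0.484)^2) = 2.223146 / 0.765744 = 2.90325.
  gamma(1) = phi_1 gamma(0) + c_1 = (-0.484)(2.90325) + (-0.861595) = -2.266768.
Therefore gamma(1) = -2.2668 (to 4 decimal places).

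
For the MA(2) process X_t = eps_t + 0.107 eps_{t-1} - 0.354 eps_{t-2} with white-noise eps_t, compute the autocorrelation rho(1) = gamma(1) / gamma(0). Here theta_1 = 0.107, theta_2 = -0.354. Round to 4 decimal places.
\rho(1) = 0.0608

For an MA(q) process with theta_0 = 1, the autocovariance is
  gamma(k) = sigma^2 * sum_{i=0..q-k} theta_i * theta_{i+k},
and rho(k) = gamma(k) / gamma(0). Sigma^2 cancels.
  numerator   = (1)*(0.107) + (0.107)*(-0.354) = 0.069122.
  denominator = (1)^2 + (0.107)^2 + (-0.354)^2 = 1.136765.
  rho(1) = 0.069122 / 1.136765 = 0.0608.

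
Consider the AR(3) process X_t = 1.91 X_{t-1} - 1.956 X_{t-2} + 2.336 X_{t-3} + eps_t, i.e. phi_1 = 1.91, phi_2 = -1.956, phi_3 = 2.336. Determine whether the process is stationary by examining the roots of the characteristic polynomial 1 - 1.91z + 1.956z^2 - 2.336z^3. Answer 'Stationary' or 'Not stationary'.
\text{Not stationary}

The AR(p) characteristic polynomial is P(z) = 1 - 1.91z + 1.956z^2 - 2.336z^3.
Stationarity requires all roots to lie outside the unit circle, i.e. |z| > 1 for every root.
Degree 3: look for a simple real root z0 first, then factor out (1 - z/z0) and solve the remaining quadratic.
Testing z0 = 0.625: P(0.625) = 1 + (-1.91)(0.625) + (1.956)(0.625)^2 + (-2.336)(0.625)^3
  = 1 + (-1.19375) + (0.764062) + (-0.570312) = 0.  So z_0 = 0.625 is a root, |z_0| = 0.625.
Divide out the factor (1 - 1.6 z) = (1 - z/z0) (since 1/z0 = 1.6):
  P(z) = (1 - 1.6 z)(1 + (-0.31) z + (1.46) z^2)
  [check: z-coef -0.31 - (1.6) = -1.91; z^2-coef 1.46 - (1.6)(-0.31) = 1.956; z^3-coef -(1.6)(1.46) = -2.336.]
Remaining roots from the quadratic factor 1 + (-0.31) z + (1.46) z^2:
  Set 1 + (-0.31) z + (1.46) z^2 = 0, i.e. a z^2 + b z + c = 0 with a = 1.46, b = -0.31, c = 1.
  Discriminant D = b^2 - 4ac = (-0.31)^2 - 4*(1.46)*1 = 0.0961 - (5.84) = -5.7439.
  D < 0, so the roots are the complex-conjugate pair z = (-b +/- i sqrt(-D)) / (2a) = 0.1062 +/- 0.8208i.
  For a conjugate pair |z|^2 = z * conj(z) = (product of roots) = c/a = 1/(1.46) = 0.684932, so |z| = sqrt(0.684932) = 0.8276 for both roots.
Moduli of all roots: 0.6250, 0.8276, 0.8276.
All moduli strictly greater than 1? No.
Verdict: Not stationary.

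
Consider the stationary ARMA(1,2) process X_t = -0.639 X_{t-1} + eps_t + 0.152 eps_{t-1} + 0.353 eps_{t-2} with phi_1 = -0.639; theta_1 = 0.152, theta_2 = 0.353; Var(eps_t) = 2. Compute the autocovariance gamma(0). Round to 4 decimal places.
\gamma(0) = 3.9655

Multiply the model equation by X_{t-k} and take expectations. With theta_0 = psi_0 = 1 and psi_j the MA(infinity) weights, this gives
  gamma(k) - sum_i phi_i gamma(k-i) = c_k,
  c_k = sigma^2 * sum_{j=k..q} theta_j psi_{j-k}   (c_k = 0 for k > q),
using gamma(-m) = gamma(m).
psi-weights needed (psi_j = theta_j + sum_i phi_i psi_{j-i}):
  psi_1 = theta_1 + phi_1 = 0.152 + (-0.639) = -0.487
  psi_2 = theta_2 + phi_1 psi_1 = 0.353 + (-0.639)(-0.487) = 0.664193
Right-hand sides:
  c_0 = sigma^2 (1 + theta_1 psi_1 + theta_2 psi_2) = 2 * (1 + (0.152)(-0.487) + (0.353)(0.664193)) = 2 * 1.160436 = 2.320872
  c_1 = sigma^2 (theta_1 + theta_2 psi_1) = 2 * (0.152 + (0.353)(-0.487)) = -0.039822
  c_2 = sigma^2 theta_2 = 2 * (0.353) = 0.706
Equations for k = 0 and k = 1 (AR order 1):
  gamma(0) = phi_1 gamma(1) + c_0
  gamma(1) = phi_1 gamma(0) + c_1
Substituting the second into the first: gamma(0) (1 - phi_1^2) = c_0 + phi_1 c_1, so
  gamma(0) = (c_0 + phi_1 c_1) / (1 - phi_1^2) = (2.320872 + (-0.639)(-0.039822)) / (1 - (-0.639)^2) = 2.346319 / 0.591679 = 3.965526.
Therefore gamma(0) = 3.9655 (to 4 decimal places).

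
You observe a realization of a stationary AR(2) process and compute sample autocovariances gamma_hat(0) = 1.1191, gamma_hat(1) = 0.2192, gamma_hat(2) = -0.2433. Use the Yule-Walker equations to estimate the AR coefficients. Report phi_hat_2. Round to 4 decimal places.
\hat\phi_{2} = -0.2660

The Yule-Walker equations for an AR(p) process read, in matrix form,
  Gamma_p phi = r_p,   with   (Gamma_p)_{ij} = gamma(|i - j|),
                       (r_p)_i = gamma(i),   i,j = 1..p.
Substitute the sample gammas (Toeplitz matrix and right-hand side of size 2):
  Gamma_p = [[1.1191, 0.2192], [0.2192, 1.1191]]
  r_p     = [0.2192, -0.2433]
Written out:
  1.1191 phi_1 + 0.2192 phi_2 = 0.2192
  0.2192 phi_1 + 1.1191 phi_2 = -0.2433
Solve by Cramer's rule:
  det = gamma(0)^2 - gamma(1)^2 = (1.1191)^2 - (0.2192)^2 = 1.25238481 - 0.04804864 = 1.20433617
  phi_hat_1 = [gamma(1) gamma(0) - gamma(1) gamma(2)] / det = [(0.2192)(1.1191) - (0.2192)(-0.2433)] / 1.20433617 = 0.29863808 / 1.20433617 = 0.248
  phi_hat_2 = [gamma(0) gamma(2) - gamma(1)^2] / det = [(1.1191)(-0.2433) - (0.2192)^2] / 1.20433617 = -0.32032567 / 1.20433617 = -0.266
So phi_hat = [0.2480, -0.2660].
Therefore phi_hat_2 = -0.2660.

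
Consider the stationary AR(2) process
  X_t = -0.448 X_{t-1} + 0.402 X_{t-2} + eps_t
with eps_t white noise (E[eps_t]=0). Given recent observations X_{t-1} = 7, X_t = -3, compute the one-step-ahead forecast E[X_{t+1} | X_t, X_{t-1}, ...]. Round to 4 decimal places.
E[X_{t+1} \mid \mathcal F_t] = 4.1580

For an AR(p) model X_t = c + sum_i phi_i X_{t-i} + eps_t, the
one-step-ahead conditional mean is
  E[X_{t+1} | X_t, ...] = c + sum_i phi_i X_{t+1-i}.
Substitute known values:
  E[X_{t+1} | ...] = (-0.448) * (-3) + (0.402) * (7)
                   = 4.1580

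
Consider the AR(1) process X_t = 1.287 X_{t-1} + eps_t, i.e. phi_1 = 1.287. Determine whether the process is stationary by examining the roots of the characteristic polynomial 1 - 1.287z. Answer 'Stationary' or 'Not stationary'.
\text{Not stationary}

The AR(p) characteristic polynomial is P(z) = 1 - 1.287z.
Stationarity requires all roots to lie outside the unit circle, i.e. |z| > 1 for every root.
This is linear in z: 1 + (-1.287) z = 0  =>  z = -1/(-1.287) = 0.777001,  |z| = 0.777001.
Moduli of all roots: 0.7770.
All moduli strictly greater than 1? No.
Verdict: Not stationary.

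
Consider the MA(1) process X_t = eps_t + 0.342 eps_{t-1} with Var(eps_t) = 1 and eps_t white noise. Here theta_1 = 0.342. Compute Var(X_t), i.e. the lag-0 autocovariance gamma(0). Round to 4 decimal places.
\gamma(0) = 1.1170

For an MA(q) process X_t = eps_t + sum_i theta_i eps_{t-i} with
Var(eps_t) = sigma^2, the variance is
  gamma(0) = sigma^2 * (1 + sum_i theta_i^2).
  sum_i theta_i^2 = (0.342)^2 = 0.116964.
  gamma(0) = 1 * (1 + 0.116964) = 1 * 1.116964 = 1.116964, which rounds to 1.1170.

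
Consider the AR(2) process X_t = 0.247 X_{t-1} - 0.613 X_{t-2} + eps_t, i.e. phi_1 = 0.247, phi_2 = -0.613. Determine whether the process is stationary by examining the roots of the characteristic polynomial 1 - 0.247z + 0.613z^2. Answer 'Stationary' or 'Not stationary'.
\text{Stationary}

The AR(p) characteristic polynomial is P(z) = 1 - 0.247z + 0.613z^2.
Stationarity requires all roots to lie outside the unit circle, i.e. |z| > 1 for every root.
Set 1 + (-0.247) z + (0.613) z^2 = 0, i.e. a z^2 + b z + c = 0 with a = 0.613, b = -0.247, c = 1.
Discriminant D = b^2 - 4ac = (-0.247)^2 - 4*(0.613)*1 = 0.061009 - (2.452) = -2.390991.
D < 0, so the roots are the complex-conjugate pair z = (-b +/- i sqrt(-D)) / (2a) = 0.2015 +/- 1.2612i.
For a conjugate pair |z|^2 = z * conj(z) = (product of roots) = c/a = 1/(0.613) = 1.631321, so |z| = sqrt(1.631321) = 1.2772 for both roots.
Moduli of all roots: 1.2772, 1.2772.
All moduli strictly greater than 1? Yes.
Verdict: Stationary.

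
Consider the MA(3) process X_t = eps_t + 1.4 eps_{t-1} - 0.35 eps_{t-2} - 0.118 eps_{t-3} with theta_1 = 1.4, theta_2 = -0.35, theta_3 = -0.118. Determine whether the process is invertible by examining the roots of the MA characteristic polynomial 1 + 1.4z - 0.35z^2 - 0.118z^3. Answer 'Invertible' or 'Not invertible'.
\text{Not invertible}

The MA(q) characteristic polynomial is P(z) = 1 + 1.4z - 0.35z^2 - 0.118z^3.
Invertibility requires all roots to lie outside the unit circle, i.e. |z| > 1 for every root.
Degree 3: look for a simple real root z0 first, then factor out (1 - z/z0) and solve the remaining quadratic.
Testing z0 = -5: P(-5) = 1 + (1.4)(-5) + (-0.35)(-5)^2 + (-0.118)(-5)^3
  = 1 + (-7) + (-8.75) + (14.75) = 0.  So z_0 = -5 is a root, |z_0| = 5.
Divide out the factor (1 + 0.2 z) = (1 - z/z0) (since 1/z0 = -0.2):
  P(z) = (1 + 0.2 z)(1 + (1.2) z + (-0.59) z^2)
  [check: z-coef 1.2 - (-0.2) = 1.4; z^2-coef -0.59 - (-0.2)(1.2) = -0.35; z^3-coef -(-0.2)(-0.59) = -0.118.]
Remaining roots from the quadratic factor 1 + (1.2) z + (-0.59) z^2:
  Set 1 + (1.2) z + (-0.59) z^2 = 0, i.e. a z^2 + b z + c = 0 with a = -0.59, b = 1.2, c = 1.
  Discriminant D = b^2 - 4ac = (1.2)^2 - 4*(-0.59)*1 = 1.44 - (-2.36) = 3.8.
  D >= 0, so the roots are real: z = (-b +/- sqrt(D)) / (2a) = (-1.2 +/- 1.949359) / (-1.18).
    z_1 = (-1.2 + 1.949359) / (-1.18) = -0.635,   |z_1| = 0.635.
    z_2 = (-1.2 - 1.949359) / (-1.18) = 2.6689,   |z_2| = 2.6689.
Moduli of all roots: 5.0000, 0.6350, 2.6689.
All moduli strictly greater than 1? No.
Verdict: Not invertible.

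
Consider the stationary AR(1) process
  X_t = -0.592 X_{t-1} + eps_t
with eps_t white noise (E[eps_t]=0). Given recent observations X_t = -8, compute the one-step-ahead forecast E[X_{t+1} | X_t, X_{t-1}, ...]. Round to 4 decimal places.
E[X_{t+1} \mid \mathcal F_t] = 4.7360

For an AR(p) model X_t = c + sum_i phi_i X_{t-i} + eps_t, the
one-step-ahead conditional mean is
  E[X_{t+1} | X_t, ...] = c + sum_i phi_i X_{t+1-i}.
Substitute known values:
  E[X_{t+1} | ...] = (-0.592) * (-8)
                   = 4.7360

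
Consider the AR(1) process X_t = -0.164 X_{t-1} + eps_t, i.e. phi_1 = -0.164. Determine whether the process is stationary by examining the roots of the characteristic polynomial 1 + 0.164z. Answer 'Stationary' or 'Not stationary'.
\text{Stationary}

The AR(p) characteristic polynomial is P(z) = 1 + 0.164z.
Stationarity requires all roots to lie outside the unit circle, i.e. |z| > 1 for every root.
This is linear in z: 1 + (0.164) z = 0  =>  z = -1/(0.164) = -6.097561,  |z| = 6.097561.
Moduli of all roots: 6.0976.
All moduli strictly greater than 1? Yes.
Verdict: Stationary.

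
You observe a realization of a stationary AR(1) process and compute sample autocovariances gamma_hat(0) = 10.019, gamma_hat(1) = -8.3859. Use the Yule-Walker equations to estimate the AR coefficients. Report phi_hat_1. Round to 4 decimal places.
\hat\phi_{1} = -0.8370

The Yule-Walker equations for an AR(p) process read, in matrix form,
  Gamma_p phi = r_p,   with   (Gamma_p)_{ij} = gamma(|i - j|),
                       (r_p)_i = gamma(i),   i,j = 1..p.
Substitute the sample gammas (Toeplitz matrix and right-hand side of size 1):
  Gamma_p = [[10.019]]
  r_p     = [-8.3859]
With p = 1 this is the single equation gamma(0) phi_1 = gamma(1):
  phi_hat_1 = gamma(1) / gamma(0) = -8.3859 / 10.019 = -0.8370.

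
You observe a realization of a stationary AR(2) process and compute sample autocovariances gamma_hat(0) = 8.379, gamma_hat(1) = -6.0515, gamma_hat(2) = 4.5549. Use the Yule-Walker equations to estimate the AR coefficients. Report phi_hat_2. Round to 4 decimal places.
\hat\phi_{2} = 0.0460

The Yule-Walker equations for an AR(p) process read, in matrix form,
  Gamma_p phi = r_p,   with   (Gamma_p)_{ij} = gamma(|i - j|),
                       (r_p)_i = gamma(i),   i,j = 1..p.
Substitute the sample gammas (Toeplitz matrix and right-hand side of size 2):
  Gamma_p = [[8.379, -6.0515], [-6.0515, 8.379]]
  r_p     = [-6.0515, 4.5549]
Written out:
  8.379 phi_1 - 6.0515 phi_2 = -6.0515
  -6.0515 phi_1 + 8.379 phi_2 = 4.5549
Solve by Cramer's rule:
  det = gamma(0)^2 - gamma(1)^2 = (8.379)^2 - (-6.0515)^2 = 70.207641 - 36.62065225 = 33.58698875
  phi_hat_1 = [gamma(1) gamma(0) - gamma(1) gamma(2)] / det = [(-6.0515)(8.379) - (-6.0515)(4.5549)] / 33.58698875 = -23.14154115 / 33.58698875 = -0.689
  phi_hat_2 = [gamma(0) gamma(2) - gamma(1)^2] / det = [(8.379)(4.5549) - (-6.0515)^2] / 33.58698875 = 1.54485485 / 33.58698875 = 0.046
So phi_hat = [-0.6890, 0.0460].
Therefore phi_hat_2 = 0.0460.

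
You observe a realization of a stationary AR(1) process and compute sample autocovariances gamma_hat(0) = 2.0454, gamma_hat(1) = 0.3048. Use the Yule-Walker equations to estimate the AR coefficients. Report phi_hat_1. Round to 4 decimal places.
\hat\phi_{1} = 0.1490

The Yule-Walker equations for an AR(p) process read, in matrix form,
  Gamma_p phi = r_p,   with   (Gamma_p)_{ij} = gamma(|i - j|),
                       (r_p)_i = gamma(i),   i,j = 1..p.
Substitute the sample gammas (Toeplitz matrix and right-hand side of size 1):
  Gamma_p = [[2.0454]]
  r_p     = [0.3048]
With p = 1 this is the single equation gamma(0) phi_1 = gamma(1):
  phi_hat_1 = gamma(1) / gamma(0) = 0.3048 / 2.0454 = 0.1490.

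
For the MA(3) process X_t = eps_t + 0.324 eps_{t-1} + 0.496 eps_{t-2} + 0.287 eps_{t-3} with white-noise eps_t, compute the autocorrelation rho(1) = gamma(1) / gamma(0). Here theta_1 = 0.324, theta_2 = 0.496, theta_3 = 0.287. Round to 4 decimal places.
\rho(1) = 0.4375

For an MA(q) process with theta_0 = 1, the autocovariance is
  gamma(k) = sigma^2 * sum_{i=0..q-k} theta_i * theta_{i+k},
and rho(k) = gamma(k) / gamma(0). Sigma^2 cancels.
  numerator   = (1)*(0.324) + (0.324)*(0.496) + (0.496)*(0.287) = 0.627056.
  denominator = (1)^2 + (0.324)^2 + (0.496)^2 + (0.287)^2 = 1.433361.
  rho(1) = 0.627056 / 1.433361 = 0.4375.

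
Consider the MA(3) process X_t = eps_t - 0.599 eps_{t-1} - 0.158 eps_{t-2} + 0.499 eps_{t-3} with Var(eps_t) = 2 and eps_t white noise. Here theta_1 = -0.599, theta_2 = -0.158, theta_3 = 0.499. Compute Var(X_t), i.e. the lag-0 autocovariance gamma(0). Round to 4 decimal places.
\gamma(0) = 3.2655

For an MA(q) process X_t = eps_t + sum_i theta_i eps_{t-i} with
Var(eps_t) = sigma^2, the variance is
  gamma(0) = sigma^2 * (1 + sum_i theta_i^2).
  sum_i theta_i^2 = (-0.599)^2 + (-0.158)^2 + (0.499)^2 = 0.358801 + 0.024964 + 0.249001 = 0.632766.
  gamma(0) = 2 * (1 + 0.632766) = 2 * 1.632766 = 3.265532, which rounds to 3.2655.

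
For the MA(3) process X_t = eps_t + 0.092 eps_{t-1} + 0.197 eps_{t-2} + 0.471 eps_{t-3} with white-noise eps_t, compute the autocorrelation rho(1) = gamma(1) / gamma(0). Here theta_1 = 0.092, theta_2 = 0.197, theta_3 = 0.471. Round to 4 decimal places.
\rho(1) = 0.1599

For an MA(q) process with theta_0 = 1, the autocovariance is
  gamma(k) = sigma^2 * sum_{i=0..q-k} theta_i * theta_{i+k},
and rho(k) = gamma(k) / gamma(0). Sigma^2 cancels.
  numerator   = (1)*(0.092) + (0.092)*(0.197) + (0.197)*(0.471) = 0.202911.
  denominator = (1)^2 + (0.092)^2 + (0.197)^2 + (0.471)^2 = 1.269114.
  rho(1) = 0.202911 / 1.269114 = 0.1599.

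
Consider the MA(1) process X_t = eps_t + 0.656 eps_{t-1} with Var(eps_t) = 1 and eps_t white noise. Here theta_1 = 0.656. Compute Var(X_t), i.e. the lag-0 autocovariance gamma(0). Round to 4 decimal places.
\gamma(0) = 1.4303

For an MA(q) process X_t = eps_t + sum_i theta_i eps_{t-i} with
Var(eps_t) = sigma^2, the variance is
  gamma(0) = sigma^2 * (1 + sum_i theta_i^2).
  sum_i theta_i^2 = (0.656)^2 = 0.430336.
  gamma(0) = 1 * (1 + 0.430336) = 1 * 1.430336 = 1.430336, which rounds to 1.4303.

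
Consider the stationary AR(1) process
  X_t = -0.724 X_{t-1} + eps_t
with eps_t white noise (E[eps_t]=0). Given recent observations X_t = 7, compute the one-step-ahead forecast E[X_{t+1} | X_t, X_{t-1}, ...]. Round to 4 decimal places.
E[X_{t+1} \mid \mathcal F_t] = -5.0680

For an AR(p) model X_t = c + sum_i phi_i X_{t-i} + eps_t, the
one-step-ahead conditional mean is
  E[X_{t+1} | X_t, ...] = c + sum_i phi_i X_{t+1-i}.
Substitute known values:
  E[X_{t+1} | ...] = (-0.724) * (7)
                   = -5.0680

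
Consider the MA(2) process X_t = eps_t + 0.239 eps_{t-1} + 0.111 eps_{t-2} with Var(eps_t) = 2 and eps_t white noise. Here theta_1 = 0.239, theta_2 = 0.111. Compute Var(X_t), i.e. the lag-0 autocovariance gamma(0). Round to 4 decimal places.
\gamma(0) = 2.1389

For an MA(q) process X_t = eps_t + sum_i theta_i eps_{t-i} with
Var(eps_t) = sigma^2, the variance is
  gamma(0) = sigma^2 * (1 + sum_i theta_i^2).
  sum_i theta_i^2 = (0.239)^2 + (0.111)^2 = 0.057121 + 0.012321 = 0.069442.
  gamma(0) = 2 * (1 + 0.069442) = 2 * 1.069442 = 2.138884, which rounds to 2.1389.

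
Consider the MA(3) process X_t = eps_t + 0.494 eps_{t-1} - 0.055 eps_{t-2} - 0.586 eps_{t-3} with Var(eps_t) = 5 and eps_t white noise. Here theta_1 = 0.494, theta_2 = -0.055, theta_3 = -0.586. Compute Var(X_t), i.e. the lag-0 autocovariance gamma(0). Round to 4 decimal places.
\gamma(0) = 7.9523

For an MA(q) process X_t = eps_t + sum_i theta_i eps_{t-i} with
Var(eps_t) = sigma^2, the variance is
  gamma(0) = sigma^2 * (1 + sum_i theta_i^2).
  sum_i theta_i^2 = (0.494)^2 + (-0.055)^2 + (-0.586)^2 = 0.244036 + 0.003025 + 0.343396 = 0.590457.
  gamma(0) = 5 * (1 + 0.590457) = 5 * 1.590457 = 7.952285, which rounds to 7.9523.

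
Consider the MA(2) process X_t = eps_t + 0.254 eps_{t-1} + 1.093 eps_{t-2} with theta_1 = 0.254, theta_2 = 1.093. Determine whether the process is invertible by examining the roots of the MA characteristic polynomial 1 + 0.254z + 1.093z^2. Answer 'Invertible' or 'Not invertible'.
\text{Not invertible}

The MA(q) characteristic polynomial is P(z) = 1 + 0.254z + 1.093z^2.
Invertibility requires all roots to lie outside the unit circle, i.e. |z| > 1 for every root.
Set 1 + (0.254) z + (1.093) z^2 = 0, i.e. a z^2 + b z + c = 0 with a = 1.093, b = 0.254, c = 1.
Discriminant D = b^2 - 4ac = (0.254)^2 - 4*(1.093)*1 = 0.064516 - (4.372) = -4.307484.
D < 0, so the roots are the complex-conjugate pair z = (-b +/- i sqrt(-D)) / (2a) = -0.1162 +/- 0.9494i.
For a conjugate pair |z|^2 = z * conj(z) = (product of roots) = c/a = 1/(1.093) = 0.914913, so |z| = sqrt(0.914913) = 0.9565 for both roots.
Moduli of all roots: 0.9565, 0.9565.
All moduli strictly greater than 1? No.
Verdict: Not invertible.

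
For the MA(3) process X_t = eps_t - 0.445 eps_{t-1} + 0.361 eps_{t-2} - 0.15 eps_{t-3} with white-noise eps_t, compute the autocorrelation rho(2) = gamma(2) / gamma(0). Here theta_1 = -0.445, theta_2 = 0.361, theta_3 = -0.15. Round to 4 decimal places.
\rho(2) = 0.3167

For an MA(q) process with theta_0 = 1, the autocovariance is
  gamma(k) = sigma^2 * sum_{i=0..q-k} theta_i * theta_{i+k},
and rho(k) = gamma(k) / gamma(0). Sigma^2 cancels.
  numerator   = (1)*(0.361) + (-0.445)*(-0.15) = 0.42775.
  denominator = (1)^2 + (-0.445)^2 + (0.361)^2 + (-0.15)^2 = 1.350846.
  rho(2) = 0.42775 / 1.350846 = 0.3167.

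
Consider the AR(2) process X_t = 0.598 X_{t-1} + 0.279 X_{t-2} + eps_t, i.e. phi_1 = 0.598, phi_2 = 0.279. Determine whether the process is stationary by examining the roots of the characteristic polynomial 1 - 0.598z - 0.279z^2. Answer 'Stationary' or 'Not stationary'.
\text{Stationary}

The AR(p) characteristic polynomial is P(z) = 1 - 0.598z - 0.279z^2.
Stationarity requires all roots to lie outside the unit circle, i.e. |z| > 1 for every root.
Set 1 + (-0.598) z + (-0.279) z^2 = 0, i.e. a z^2 + b z + c = 0 with a = -0.279, b = -0.598, c = 1.
Discriminant D = b^2 - 4ac = (-0.598)^2 - 4*(-0.279)*1 = 0.357604 - (-1.116) = 1.473604.
D >= 0, so the roots are real: z = (-b +/- sqrt(D)) / (2a) = (0.598 +/- 1.213921) / (-0.558).
  z_1 = (0.598 + 1.213921) / (-0.558) = -3.2472,   |z_1| = 3.2472.
  z_2 = (0.598 - 1.213921) / (-0.558) = 1.1038,   |z_2| = 1.1038.
Moduli of all roots: 3.2472, 1.1038.
All moduli strictly greater than 1? Yes.
Verdict: Stationary.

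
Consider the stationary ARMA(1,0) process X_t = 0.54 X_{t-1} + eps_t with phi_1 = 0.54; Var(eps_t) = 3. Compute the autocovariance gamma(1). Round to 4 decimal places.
\gamma(1) = 2.2868

Multiply the model equation by X_{t-k} and take expectations. With theta_0 = psi_0 = 1 and psi_j the MA(infinity) weights, this gives
  gamma(k) - sum_i phi_i gamma(k-i) = c_k,
  c_k = sigma^2 * sum_{j=k..q} theta_j psi_{j-k}   (c_k = 0 for k > q),
using gamma(-m) = gamma(m).
Pure AR (q = 0): c_0 = sigma^2 = 3, c_k = 0 for k >= 1.
Equations for k = 0 and k = 1 (AR order 1):
  gamma(0) = phi_1 gamma(1) + c_0
  gamma(1) = phi_1 gamma(0) + c_1
Substituting the second into the first: gamma(0) (1 - phi_1^2) = c_0 + phi_1 c_1, so
  gamma(0) = c_0 / (1 - phi_1^2) = 3 / (1 - (0.54)^2) = 3 / 0.7084 = 4.234896.
  gamma(1) = phi_1 gamma(0) = (0.54)(4.234896) = 2.286844.
Therefore gamma(1) = 2.2868 (to 4 decimal places).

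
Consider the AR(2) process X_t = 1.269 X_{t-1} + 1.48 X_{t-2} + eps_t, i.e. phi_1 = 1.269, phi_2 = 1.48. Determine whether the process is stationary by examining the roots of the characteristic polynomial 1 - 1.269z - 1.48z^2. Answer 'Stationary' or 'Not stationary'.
\text{Not stationary}

The AR(p) characteristic polynomial is P(z) = 1 - 1.269z - 1.48z^2.
Stationarity requires all roots to lie outside the unit circle, i.e. |z| > 1 for every root.
Set 1 + (-1.269) z + (-1.48) z^2 = 0, i.e. a z^2 + b z + c = 0 with a = -1.48, b = -1.269, c = 1.
Discriminant D = b^2 - 4ac = (-1.269)^2 - 4*(-1.48)*1 = 1.610361 - (-5.92) = 7.530361.
D >= 0, so the roots are real: z = (-b +/- sqrt(D)) / (2a) = (1.269 +/- 2.74415) / (-2.96).
  z_1 = (1.269 + 2.74415) / (-2.96) = -1.3558,   |z_1| = 1.3558.
  z_2 = (1.269 - 2.74415) / (-2.96) = 0.4984,   |z_2| = 0.4984.
Moduli of all roots: 1.3558, 0.4984.
All moduli strictly greater than 1? No.
Verdict: Not stationary.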